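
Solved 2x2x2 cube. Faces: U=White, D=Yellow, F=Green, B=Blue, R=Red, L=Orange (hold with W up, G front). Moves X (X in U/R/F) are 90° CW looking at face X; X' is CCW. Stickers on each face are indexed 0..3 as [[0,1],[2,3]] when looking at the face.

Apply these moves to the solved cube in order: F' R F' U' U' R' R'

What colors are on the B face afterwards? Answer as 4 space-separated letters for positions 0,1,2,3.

Answer: G Y B B

Derivation:
After move 1 (F'): F=GGGG U=WWRR R=YRYR D=OOYY L=OWOW
After move 2 (R): R=YYRR U=WGRG F=GOGY D=OBYB B=RBWB
After move 3 (F'): F=OYGG U=WGYR R=BYOR D=WWYB L=OGOR
After move 4 (U'): U=GRWY F=OGGG R=OYOR B=BYWB L=RBOR
After move 5 (U'): U=RYGW F=RBGG R=OGOR B=OYWB L=BYOR
After move 6 (R'): R=GROO U=RWGO F=RYGW D=WBYG B=BYWB
After move 7 (R'): R=ROGO U=RWGB F=RWGO D=WYYW B=GYBB
Query: B face = GYBB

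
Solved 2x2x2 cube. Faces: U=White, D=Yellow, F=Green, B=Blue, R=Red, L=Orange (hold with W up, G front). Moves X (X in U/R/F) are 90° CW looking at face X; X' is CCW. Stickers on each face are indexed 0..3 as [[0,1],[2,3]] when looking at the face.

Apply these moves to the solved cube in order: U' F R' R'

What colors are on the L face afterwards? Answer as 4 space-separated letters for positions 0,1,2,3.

Answer: B Y O Y

Derivation:
After move 1 (U'): U=WWWW F=OOGG R=GGRR B=RRBB L=BBOO
After move 2 (F): F=GOGO U=WWOB R=WGWR D=RGYY L=BYOY
After move 3 (R'): R=GRWW U=WBOR F=GWGB D=ROYO B=YRGB
After move 4 (R'): R=RWGW U=WGOY F=GBGR D=RWYB B=OROB
Query: L face = BYOY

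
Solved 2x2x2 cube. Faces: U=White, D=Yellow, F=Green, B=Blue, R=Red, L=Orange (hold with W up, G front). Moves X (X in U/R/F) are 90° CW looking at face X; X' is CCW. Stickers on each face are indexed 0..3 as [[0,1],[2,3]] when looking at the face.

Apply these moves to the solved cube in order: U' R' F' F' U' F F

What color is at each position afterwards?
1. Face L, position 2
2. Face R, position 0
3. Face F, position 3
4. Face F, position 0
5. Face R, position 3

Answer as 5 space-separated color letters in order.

After move 1 (U'): U=WWWW F=OOGG R=GGRR B=RRBB L=BBOO
After move 2 (R'): R=GRGR U=WBWR F=OWGW D=YOYG B=YRYB
After move 3 (F'): F=WWOG U=WBGG R=ORYR D=BOYG L=BROW
After move 4 (F'): F=WGWO U=WBOY R=ORBR D=RWYG L=BGOG
After move 5 (U'): U=BYWO F=BGWO R=WGBR B=ORYB L=YROG
After move 6 (F): F=WBOG U=BYGR R=WGOR D=BWYG L=YROW
After move 7 (F): F=OWGB U=BYWR R=GGRR D=OWYG L=YBOW
Query 1: L[2] = O
Query 2: R[0] = G
Query 3: F[3] = B
Query 4: F[0] = O
Query 5: R[3] = R

Answer: O G B O R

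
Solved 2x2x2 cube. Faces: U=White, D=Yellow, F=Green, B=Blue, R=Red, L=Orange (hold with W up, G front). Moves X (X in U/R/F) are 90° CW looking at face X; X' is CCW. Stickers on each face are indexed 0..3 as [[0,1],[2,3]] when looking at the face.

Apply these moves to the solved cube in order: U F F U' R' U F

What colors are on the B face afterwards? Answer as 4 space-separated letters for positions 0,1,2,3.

Answer: O O W B

Derivation:
After move 1 (U): U=WWWW F=RRGG R=BBRR B=OOBB L=GGOO
After move 2 (F): F=GRGR U=WWOG R=WBWR D=RBYY L=GYOY
After move 3 (F): F=GGRR U=WWYY R=OBGR D=WWYY L=GROB
After move 4 (U'): U=WYWY F=GRRR R=GGGR B=OBBB L=OOOB
After move 5 (R'): R=GRGG U=WBWO F=GYRY D=WRYR B=YBWB
After move 6 (U): U=WWOB F=GRRY R=YBGG B=OOWB L=GYOB
After move 7 (F): F=RGYR U=WWBY R=OBBG D=GYYR L=GWOR
Query: B face = OOWB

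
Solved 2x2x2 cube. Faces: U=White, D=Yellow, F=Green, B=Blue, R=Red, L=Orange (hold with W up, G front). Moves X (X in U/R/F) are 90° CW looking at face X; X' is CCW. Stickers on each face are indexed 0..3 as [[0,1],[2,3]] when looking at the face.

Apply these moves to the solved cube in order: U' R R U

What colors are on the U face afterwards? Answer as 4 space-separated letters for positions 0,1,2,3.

After move 1 (U'): U=WWWW F=OOGG R=GGRR B=RRBB L=BBOO
After move 2 (R): R=RGRG U=WOWG F=OYGY D=YBYR B=WRWB
After move 3 (R): R=RRGG U=WYWY F=OBGR D=YWYW B=GROB
After move 4 (U): U=WWYY F=RRGR R=GRGG B=BBOB L=OBOO
Query: U face = WWYY

Answer: W W Y Y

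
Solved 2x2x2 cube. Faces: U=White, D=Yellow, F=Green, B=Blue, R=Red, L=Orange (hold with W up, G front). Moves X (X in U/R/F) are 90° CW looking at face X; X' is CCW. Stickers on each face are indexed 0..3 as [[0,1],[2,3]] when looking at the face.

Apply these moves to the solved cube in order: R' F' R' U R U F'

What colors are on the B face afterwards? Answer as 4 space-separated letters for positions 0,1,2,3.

After move 1 (R'): R=RRRR U=WBWB F=GWGW D=YGYG B=YBYB
After move 2 (F'): F=WWGG U=WBRR R=GRYR D=OOYG L=OBOW
After move 3 (R'): R=RRGY U=WYRY F=WBGR D=OWYG B=GBOB
After move 4 (U): U=RWYY F=RRGR R=GBGY B=OBOB L=WBOW
After move 5 (R): R=GGYB U=RRYR F=RWGG D=OOYO B=YBWB
After move 6 (U): U=YRRR F=GGGG R=YBYB B=WBWB L=RWOW
After move 7 (F'): F=GGGG U=YRYY R=OBOB D=WWYO L=RROR
Query: B face = WBWB

Answer: W B W B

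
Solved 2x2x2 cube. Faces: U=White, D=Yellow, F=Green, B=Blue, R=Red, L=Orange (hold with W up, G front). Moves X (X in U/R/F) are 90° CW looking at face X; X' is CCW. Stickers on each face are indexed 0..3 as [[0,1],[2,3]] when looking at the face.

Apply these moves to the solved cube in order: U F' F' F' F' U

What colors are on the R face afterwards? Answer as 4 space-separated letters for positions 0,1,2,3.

After move 1 (U): U=WWWW F=RRGG R=BBRR B=OOBB L=GGOO
After move 2 (F'): F=RGRG U=WWBR R=YBYR D=GOYY L=GWOW
After move 3 (F'): F=GGRR U=WWYY R=OBGR D=WWYY L=GROB
After move 4 (F'): F=GRGR U=WWOG R=WBWR D=RBYY L=GYOY
After move 5 (F'): F=RRGG U=WWWW R=BBRR D=YYYY L=GGOO
After move 6 (U): U=WWWW F=BBGG R=OORR B=GGBB L=RROO
Query: R face = OORR

Answer: O O R R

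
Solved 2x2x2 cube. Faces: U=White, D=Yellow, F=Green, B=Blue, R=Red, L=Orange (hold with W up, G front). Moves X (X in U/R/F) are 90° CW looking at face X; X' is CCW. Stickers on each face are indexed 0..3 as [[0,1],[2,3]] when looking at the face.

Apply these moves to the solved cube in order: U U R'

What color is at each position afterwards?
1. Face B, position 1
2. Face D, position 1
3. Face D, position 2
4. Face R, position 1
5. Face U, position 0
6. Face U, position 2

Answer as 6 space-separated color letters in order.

Answer: G B Y R W W

Derivation:
After move 1 (U): U=WWWW F=RRGG R=BBRR B=OOBB L=GGOO
After move 2 (U): U=WWWW F=BBGG R=OORR B=GGBB L=RROO
After move 3 (R'): R=OROR U=WBWG F=BWGW D=YBYG B=YGYB
Query 1: B[1] = G
Query 2: D[1] = B
Query 3: D[2] = Y
Query 4: R[1] = R
Query 5: U[0] = W
Query 6: U[2] = W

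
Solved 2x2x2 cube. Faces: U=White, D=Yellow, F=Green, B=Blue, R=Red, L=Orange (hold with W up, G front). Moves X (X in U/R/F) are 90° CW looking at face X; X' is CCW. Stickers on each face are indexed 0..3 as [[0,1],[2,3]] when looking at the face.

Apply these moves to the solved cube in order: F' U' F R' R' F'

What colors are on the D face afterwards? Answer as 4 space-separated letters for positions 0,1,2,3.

Answer: O O Y B

Derivation:
After move 1 (F'): F=GGGG U=WWRR R=YRYR D=OOYY L=OWOW
After move 2 (U'): U=WRWR F=OWGG R=GGYR B=YRBB L=BBOW
After move 3 (F): F=GOGW U=WRWB R=WGRR D=YGYY L=BOOO
After move 4 (R'): R=GRWR U=WBWY F=GRGB D=YOYW B=YRGB
After move 5 (R'): R=RRGW U=WGWY F=GBGY D=YRYB B=WROB
After move 6 (F'): F=BYGG U=WGRG R=RRYW D=OOYB L=BYOW
Query: D face = OOYB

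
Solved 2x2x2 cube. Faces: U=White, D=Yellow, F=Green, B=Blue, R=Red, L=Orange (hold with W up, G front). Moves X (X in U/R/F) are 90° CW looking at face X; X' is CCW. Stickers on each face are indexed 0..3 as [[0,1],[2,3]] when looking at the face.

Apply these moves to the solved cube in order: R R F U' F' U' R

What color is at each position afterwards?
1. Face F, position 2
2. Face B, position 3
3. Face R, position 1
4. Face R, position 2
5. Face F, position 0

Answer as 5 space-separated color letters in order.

After move 1 (R): R=RRRR U=WGWG F=GYGY D=YBYB B=WBWB
After move 2 (R): R=RRRR U=WYWY F=GBGB D=YWYW B=GBGB
After move 3 (F): F=GGBB U=WYOO R=WRYR D=RRYW L=OYOW
After move 4 (U'): U=YOWO F=OYBB R=GGYR B=WRGB L=GBOW
After move 5 (F'): F=YBOB U=YOGY R=RGRR D=BWYW L=GOOW
After move 6 (U'): U=OYYG F=GOOB R=YBRR B=RGGB L=WROW
After move 7 (R): R=RYRB U=OOYB F=GWOW D=BGYR B=GGYB
Query 1: F[2] = O
Query 2: B[3] = B
Query 3: R[1] = Y
Query 4: R[2] = R
Query 5: F[0] = G

Answer: O B Y R G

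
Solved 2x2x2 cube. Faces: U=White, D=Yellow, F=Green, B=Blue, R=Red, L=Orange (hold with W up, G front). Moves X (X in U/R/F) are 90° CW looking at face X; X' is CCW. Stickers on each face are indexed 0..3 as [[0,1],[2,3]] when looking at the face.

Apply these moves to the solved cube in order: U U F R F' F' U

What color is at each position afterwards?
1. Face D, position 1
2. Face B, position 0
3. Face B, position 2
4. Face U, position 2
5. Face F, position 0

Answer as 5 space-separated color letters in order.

Answer: O R W R Y

Derivation:
After move 1 (U): U=WWWW F=RRGG R=BBRR B=OOBB L=GGOO
After move 2 (U): U=WWWW F=BBGG R=OORR B=GGBB L=RROO
After move 3 (F): F=GBGB U=WWOR R=WOWR D=ROYY L=RYOY
After move 4 (R): R=WWRO U=WBOB F=GOGY D=RBYG B=RGWB
After move 5 (F'): F=OYGG U=WBWR R=BWRO D=YYYG L=RBOO
After move 6 (F'): F=YGOG U=WBBR R=YWYO D=BOYG L=RROW
After move 7 (U): U=BWRB F=YWOG R=RGYO B=RRWB L=YGOW
Query 1: D[1] = O
Query 2: B[0] = R
Query 3: B[2] = W
Query 4: U[2] = R
Query 5: F[0] = Y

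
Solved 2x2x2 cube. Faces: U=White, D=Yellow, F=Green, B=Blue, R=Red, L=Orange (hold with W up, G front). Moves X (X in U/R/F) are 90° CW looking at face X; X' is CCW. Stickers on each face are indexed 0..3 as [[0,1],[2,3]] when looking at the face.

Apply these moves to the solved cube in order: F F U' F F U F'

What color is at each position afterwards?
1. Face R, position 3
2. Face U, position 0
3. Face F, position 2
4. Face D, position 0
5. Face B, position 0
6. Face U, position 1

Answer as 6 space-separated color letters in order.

After move 1 (F): F=GGGG U=WWOO R=WRWR D=RRYY L=OYOY
After move 2 (F): F=GGGG U=WWYY R=OROR D=WWYY L=OROR
After move 3 (U'): U=WYWY F=ORGG R=GGOR B=ORBB L=BBOR
After move 4 (F): F=GOGR U=WYRB R=WGYR D=OGYY L=BWOW
After move 5 (F): F=GGRO U=WYWW R=RGBR D=YWYY L=BOOG
After move 6 (U): U=WWWY F=RGRO R=ORBR B=BOBB L=GGOG
After move 7 (F'): F=GORR U=WWOB R=WRYR D=GGYY L=GYOW
Query 1: R[3] = R
Query 2: U[0] = W
Query 3: F[2] = R
Query 4: D[0] = G
Query 5: B[0] = B
Query 6: U[1] = W

Answer: R W R G B W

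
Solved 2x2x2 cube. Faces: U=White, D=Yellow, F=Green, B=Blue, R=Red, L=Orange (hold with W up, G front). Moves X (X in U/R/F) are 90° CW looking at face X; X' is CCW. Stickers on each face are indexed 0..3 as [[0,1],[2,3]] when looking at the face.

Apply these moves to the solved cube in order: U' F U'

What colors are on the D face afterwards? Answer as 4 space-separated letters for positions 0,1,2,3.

Answer: R G Y Y

Derivation:
After move 1 (U'): U=WWWW F=OOGG R=GGRR B=RRBB L=BBOO
After move 2 (F): F=GOGO U=WWOB R=WGWR D=RGYY L=BYOY
After move 3 (U'): U=WBWO F=BYGO R=GOWR B=WGBB L=RROY
Query: D face = RGYY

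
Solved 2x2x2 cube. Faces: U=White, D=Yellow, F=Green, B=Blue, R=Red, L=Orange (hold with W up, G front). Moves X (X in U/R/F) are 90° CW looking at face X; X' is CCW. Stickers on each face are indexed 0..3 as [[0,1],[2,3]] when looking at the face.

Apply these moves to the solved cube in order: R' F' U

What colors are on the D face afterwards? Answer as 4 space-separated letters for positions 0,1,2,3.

After move 1 (R'): R=RRRR U=WBWB F=GWGW D=YGYG B=YBYB
After move 2 (F'): F=WWGG U=WBRR R=GRYR D=OOYG L=OBOW
After move 3 (U): U=RWRB F=GRGG R=YBYR B=OBYB L=WWOW
Query: D face = OOYG

Answer: O O Y G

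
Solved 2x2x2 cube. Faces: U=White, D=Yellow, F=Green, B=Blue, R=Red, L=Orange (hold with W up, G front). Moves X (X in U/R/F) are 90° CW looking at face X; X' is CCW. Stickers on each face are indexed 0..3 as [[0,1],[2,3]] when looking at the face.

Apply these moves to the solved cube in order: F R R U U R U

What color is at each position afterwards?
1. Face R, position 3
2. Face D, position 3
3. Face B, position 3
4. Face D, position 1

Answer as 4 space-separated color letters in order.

After move 1 (F): F=GGGG U=WWOO R=WRWR D=RRYY L=OYOY
After move 2 (R): R=WWRR U=WGOG F=GRGY D=RBYB B=OBWB
After move 3 (R): R=RWRW U=WROY F=GBGB D=RWYO B=GBGB
After move 4 (U): U=OWYR F=RWGB R=GBRW B=OYGB L=GBOY
After move 5 (U): U=YORW F=GBGB R=OYRW B=GBGB L=RWOY
After move 6 (R): R=ROWY U=YBRB F=GWGO D=RGYG B=WBOB
After move 7 (U): U=RYBB F=ROGO R=WBWY B=RWOB L=GWOY
Query 1: R[3] = Y
Query 2: D[3] = G
Query 3: B[3] = B
Query 4: D[1] = G

Answer: Y G B G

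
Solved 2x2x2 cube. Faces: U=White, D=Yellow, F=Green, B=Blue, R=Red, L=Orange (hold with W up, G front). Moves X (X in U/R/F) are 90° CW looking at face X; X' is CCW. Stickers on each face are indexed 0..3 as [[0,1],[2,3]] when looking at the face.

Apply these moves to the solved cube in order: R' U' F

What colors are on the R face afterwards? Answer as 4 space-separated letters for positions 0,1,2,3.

After move 1 (R'): R=RRRR U=WBWB F=GWGW D=YGYG B=YBYB
After move 2 (U'): U=BBWW F=OOGW R=GWRR B=RRYB L=YBOO
After move 3 (F): F=GOWO U=BBOB R=WWWR D=RGYG L=YYOG
Query: R face = WWWR

Answer: W W W R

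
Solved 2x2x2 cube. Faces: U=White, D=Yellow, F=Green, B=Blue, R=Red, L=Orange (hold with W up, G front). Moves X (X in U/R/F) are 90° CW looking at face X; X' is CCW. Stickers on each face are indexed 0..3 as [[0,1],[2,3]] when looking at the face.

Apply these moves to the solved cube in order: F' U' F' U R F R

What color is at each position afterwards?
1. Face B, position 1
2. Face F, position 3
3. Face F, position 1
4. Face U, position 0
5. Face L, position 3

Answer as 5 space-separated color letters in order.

Answer: R B O G B

Derivation:
After move 1 (F'): F=GGGG U=WWRR R=YRYR D=OOYY L=OWOW
After move 2 (U'): U=WRWR F=OWGG R=GGYR B=YRBB L=BBOW
After move 3 (F'): F=WGOG U=WRGY R=OGOR D=BWYY L=BROW
After move 4 (U): U=GWYR F=OGOG R=YROR B=BRBB L=WGOW
After move 5 (R): R=OYRR U=GGYG F=OWOY D=BBYB B=RRWB
After move 6 (F): F=OOYW U=GGWG R=YYGR D=ROYB L=WBOB
After move 7 (R): R=GYRY U=GOWW F=OOYB D=RWYR B=GRGB
Query 1: B[1] = R
Query 2: F[3] = B
Query 3: F[1] = O
Query 4: U[0] = G
Query 5: L[3] = B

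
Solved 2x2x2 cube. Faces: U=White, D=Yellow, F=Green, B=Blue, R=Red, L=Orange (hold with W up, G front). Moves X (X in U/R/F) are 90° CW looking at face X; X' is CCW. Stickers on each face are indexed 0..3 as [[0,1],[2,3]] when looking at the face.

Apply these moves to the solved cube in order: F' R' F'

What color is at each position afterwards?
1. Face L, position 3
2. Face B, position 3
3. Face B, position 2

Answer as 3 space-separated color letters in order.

Answer: R B O

Derivation:
After move 1 (F'): F=GGGG U=WWRR R=YRYR D=OOYY L=OWOW
After move 2 (R'): R=RRYY U=WBRB F=GWGR D=OGYG B=YBOB
After move 3 (F'): F=WRGG U=WBRY R=GROY D=WWYG L=OBOR
Query 1: L[3] = R
Query 2: B[3] = B
Query 3: B[2] = O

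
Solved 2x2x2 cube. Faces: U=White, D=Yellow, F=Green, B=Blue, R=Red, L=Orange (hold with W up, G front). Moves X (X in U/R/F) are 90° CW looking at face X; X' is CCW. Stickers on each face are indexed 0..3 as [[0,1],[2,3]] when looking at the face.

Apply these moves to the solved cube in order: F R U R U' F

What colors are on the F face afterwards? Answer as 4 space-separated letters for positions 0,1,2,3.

After move 1 (F): F=GGGG U=WWOO R=WRWR D=RRYY L=OYOY
After move 2 (R): R=WWRR U=WGOG F=GRGY D=RBYB B=OBWB
After move 3 (U): U=OWGG F=WWGY R=OBRR B=OYWB L=GROY
After move 4 (R): R=RORB U=OWGY F=WBGB D=RWYO B=GYWB
After move 5 (U'): U=WYOG F=GRGB R=WBRB B=ROWB L=GYOY
After move 6 (F): F=GGBR U=WYYY R=OBGB D=RWYO L=GROW
Query: F face = GGBR

Answer: G G B R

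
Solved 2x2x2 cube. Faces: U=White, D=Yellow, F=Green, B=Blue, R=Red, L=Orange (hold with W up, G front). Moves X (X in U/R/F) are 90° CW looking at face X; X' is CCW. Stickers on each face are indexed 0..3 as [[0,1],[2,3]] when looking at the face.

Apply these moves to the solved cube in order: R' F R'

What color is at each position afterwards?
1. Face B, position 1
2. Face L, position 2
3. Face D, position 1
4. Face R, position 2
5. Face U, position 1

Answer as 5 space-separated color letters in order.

After move 1 (R'): R=RRRR U=WBWB F=GWGW D=YGYG B=YBYB
After move 2 (F): F=GGWW U=WBOO R=WRBR D=RRYG L=OYOG
After move 3 (R'): R=RRWB U=WYOY F=GBWO D=RGYW B=GBRB
Query 1: B[1] = B
Query 2: L[2] = O
Query 3: D[1] = G
Query 4: R[2] = W
Query 5: U[1] = Y

Answer: B O G W Y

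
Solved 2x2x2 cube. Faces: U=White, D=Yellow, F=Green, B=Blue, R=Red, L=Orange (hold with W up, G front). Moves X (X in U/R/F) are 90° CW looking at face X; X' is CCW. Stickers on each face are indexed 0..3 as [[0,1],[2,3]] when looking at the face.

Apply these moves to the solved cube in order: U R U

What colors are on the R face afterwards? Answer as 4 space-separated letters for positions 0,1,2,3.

After move 1 (U): U=WWWW F=RRGG R=BBRR B=OOBB L=GGOO
After move 2 (R): R=RBRB U=WRWG F=RYGY D=YBYO B=WOWB
After move 3 (U): U=WWGR F=RBGY R=WORB B=GGWB L=RYOO
Query: R face = WORB

Answer: W O R B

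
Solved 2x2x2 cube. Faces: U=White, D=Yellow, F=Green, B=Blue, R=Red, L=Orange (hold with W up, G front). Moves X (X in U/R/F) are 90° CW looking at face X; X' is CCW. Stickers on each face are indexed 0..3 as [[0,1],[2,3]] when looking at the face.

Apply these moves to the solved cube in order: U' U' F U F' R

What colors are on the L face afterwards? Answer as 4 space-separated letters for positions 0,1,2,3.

Answer: G W O R

Derivation:
After move 1 (U'): U=WWWW F=OOGG R=GGRR B=RRBB L=BBOO
After move 2 (U'): U=WWWW F=BBGG R=OORR B=GGBB L=RROO
After move 3 (F): F=GBGB U=WWOR R=WOWR D=ROYY L=RYOY
After move 4 (U): U=OWRW F=WOGB R=GGWR B=RYBB L=GBOY
After move 5 (F'): F=OBWG U=OWGW R=OGRR D=BYYY L=GWOR
After move 6 (R): R=RORG U=OBGG F=OYWY D=BBYR B=WYWB
Query: L face = GWOR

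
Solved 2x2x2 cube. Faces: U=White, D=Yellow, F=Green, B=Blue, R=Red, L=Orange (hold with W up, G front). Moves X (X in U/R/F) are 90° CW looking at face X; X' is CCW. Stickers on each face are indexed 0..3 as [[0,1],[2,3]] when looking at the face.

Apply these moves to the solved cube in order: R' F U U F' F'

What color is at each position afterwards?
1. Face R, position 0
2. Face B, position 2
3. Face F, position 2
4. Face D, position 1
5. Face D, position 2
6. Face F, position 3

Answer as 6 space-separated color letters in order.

After move 1 (R'): R=RRRR U=WBWB F=GWGW D=YGYG B=YBYB
After move 2 (F): F=GGWW U=WBOO R=WRBR D=RRYG L=OYOG
After move 3 (U): U=OWOB F=WRWW R=YBBR B=OYYB L=GGOG
After move 4 (U): U=OOBW F=YBWW R=OYBR B=GGYB L=WROG
After move 5 (F'): F=BWYW U=OOOB R=RYRR D=RGYG L=WWOB
After move 6 (F'): F=WWBY U=OORR R=GYRR D=WBYG L=WBOO
Query 1: R[0] = G
Query 2: B[2] = Y
Query 3: F[2] = B
Query 4: D[1] = B
Query 5: D[2] = Y
Query 6: F[3] = Y

Answer: G Y B B Y Y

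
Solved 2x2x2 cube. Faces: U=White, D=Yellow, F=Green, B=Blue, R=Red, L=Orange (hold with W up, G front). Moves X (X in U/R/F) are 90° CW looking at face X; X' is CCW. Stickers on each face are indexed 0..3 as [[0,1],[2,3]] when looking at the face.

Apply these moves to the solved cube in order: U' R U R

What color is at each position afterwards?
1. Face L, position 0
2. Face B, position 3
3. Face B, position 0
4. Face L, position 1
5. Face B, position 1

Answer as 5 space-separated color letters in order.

After move 1 (U'): U=WWWW F=OOGG R=GGRR B=RRBB L=BBOO
After move 2 (R): R=RGRG U=WOWG F=OYGY D=YBYR B=WRWB
After move 3 (U): U=WWGO F=RGGY R=WRRG B=BBWB L=OYOO
After move 4 (R): R=RWGR U=WGGY F=RBGR D=YWYB B=OBWB
Query 1: L[0] = O
Query 2: B[3] = B
Query 3: B[0] = O
Query 4: L[1] = Y
Query 5: B[1] = B

Answer: O B O Y B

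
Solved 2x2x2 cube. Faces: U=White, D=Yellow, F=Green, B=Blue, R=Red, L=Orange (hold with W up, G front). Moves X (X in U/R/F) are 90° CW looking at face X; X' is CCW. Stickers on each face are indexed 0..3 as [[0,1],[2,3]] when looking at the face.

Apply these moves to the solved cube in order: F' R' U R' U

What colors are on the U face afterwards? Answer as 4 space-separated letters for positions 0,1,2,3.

After move 1 (F'): F=GGGG U=WWRR R=YRYR D=OOYY L=OWOW
After move 2 (R'): R=RRYY U=WBRB F=GWGR D=OGYG B=YBOB
After move 3 (U): U=RWBB F=RRGR R=YBYY B=OWOB L=GWOW
After move 4 (R'): R=BYYY U=ROBO F=RWGB D=ORYR B=GWGB
After move 5 (U): U=BROO F=BYGB R=GWYY B=GWGB L=RWOW
Query: U face = BROO

Answer: B R O O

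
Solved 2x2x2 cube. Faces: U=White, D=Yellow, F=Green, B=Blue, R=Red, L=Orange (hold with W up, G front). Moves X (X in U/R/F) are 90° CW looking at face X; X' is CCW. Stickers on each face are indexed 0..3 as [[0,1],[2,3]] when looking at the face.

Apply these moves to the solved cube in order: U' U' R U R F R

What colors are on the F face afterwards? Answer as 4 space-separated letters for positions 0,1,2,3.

Answer: G R G R

Derivation:
After move 1 (U'): U=WWWW F=OOGG R=GGRR B=RRBB L=BBOO
After move 2 (U'): U=WWWW F=BBGG R=OORR B=GGBB L=RROO
After move 3 (R): R=RORO U=WBWG F=BYGY D=YBYG B=WGWB
After move 4 (U): U=WWGB F=ROGY R=WGRO B=RRWB L=BYOO
After move 5 (R): R=RWOG U=WOGY F=RBGG D=YWYR B=BRWB
After move 6 (F): F=GRGB U=WOOY R=GWYG D=ORYR L=BYOW
After move 7 (R): R=YGGW U=WROB F=GRGR D=OWYB B=YROB
Query: F face = GRGR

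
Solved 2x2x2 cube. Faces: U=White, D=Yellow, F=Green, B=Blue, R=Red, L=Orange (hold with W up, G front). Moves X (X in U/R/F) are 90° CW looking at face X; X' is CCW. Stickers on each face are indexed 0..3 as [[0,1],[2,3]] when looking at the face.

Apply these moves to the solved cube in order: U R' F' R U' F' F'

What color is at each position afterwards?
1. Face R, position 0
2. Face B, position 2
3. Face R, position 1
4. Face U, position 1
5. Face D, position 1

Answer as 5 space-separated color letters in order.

Answer: W B O G W

Derivation:
After move 1 (U): U=WWWW F=RRGG R=BBRR B=OOBB L=GGOO
After move 2 (R'): R=BRBR U=WBWO F=RWGW D=YRYG B=YOYB
After move 3 (F'): F=WWRG U=WBBB R=RRYR D=GOYG L=GOOW
After move 4 (R): R=YRRR U=WWBG F=WORG D=GYYY B=BOBB
After move 5 (U'): U=WGWB F=GORG R=WORR B=YRBB L=BOOW
After move 6 (F'): F=OGGR U=WGWR R=YOGR D=OWYY L=BBOW
After move 7 (F'): F=GROG U=WGYG R=WOOR D=BWYY L=BROW
Query 1: R[0] = W
Query 2: B[2] = B
Query 3: R[1] = O
Query 4: U[1] = G
Query 5: D[1] = W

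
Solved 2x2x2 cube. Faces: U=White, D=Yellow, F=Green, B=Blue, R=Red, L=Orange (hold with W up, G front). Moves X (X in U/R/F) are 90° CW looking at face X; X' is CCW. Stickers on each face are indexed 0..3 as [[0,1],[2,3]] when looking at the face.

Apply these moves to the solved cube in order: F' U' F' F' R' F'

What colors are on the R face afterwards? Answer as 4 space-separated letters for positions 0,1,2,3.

After move 1 (F'): F=GGGG U=WWRR R=YRYR D=OOYY L=OWOW
After move 2 (U'): U=WRWR F=OWGG R=GGYR B=YRBB L=BBOW
After move 3 (F'): F=WGOG U=WRGY R=OGOR D=BWYY L=BROW
After move 4 (F'): F=GGWO U=WROO R=WGBR D=RWYY L=BYOG
After move 5 (R'): R=GRWB U=WBOY F=GRWO D=RGYO B=YRWB
After move 6 (F'): F=ROGW U=WBGW R=GRRB D=YGYO L=BYOO
Query: R face = GRRB

Answer: G R R B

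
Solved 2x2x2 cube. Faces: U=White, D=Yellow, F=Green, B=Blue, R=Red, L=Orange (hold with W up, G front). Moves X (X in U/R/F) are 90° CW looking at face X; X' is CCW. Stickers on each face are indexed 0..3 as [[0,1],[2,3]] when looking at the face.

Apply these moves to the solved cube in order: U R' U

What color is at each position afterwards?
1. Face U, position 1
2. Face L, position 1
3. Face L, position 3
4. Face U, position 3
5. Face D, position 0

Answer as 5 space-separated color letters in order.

Answer: W W O B Y

Derivation:
After move 1 (U): U=WWWW F=RRGG R=BBRR B=OOBB L=GGOO
After move 2 (R'): R=BRBR U=WBWO F=RWGW D=YRYG B=YOYB
After move 3 (U): U=WWOB F=BRGW R=YOBR B=GGYB L=RWOO
Query 1: U[1] = W
Query 2: L[1] = W
Query 3: L[3] = O
Query 4: U[3] = B
Query 5: D[0] = Y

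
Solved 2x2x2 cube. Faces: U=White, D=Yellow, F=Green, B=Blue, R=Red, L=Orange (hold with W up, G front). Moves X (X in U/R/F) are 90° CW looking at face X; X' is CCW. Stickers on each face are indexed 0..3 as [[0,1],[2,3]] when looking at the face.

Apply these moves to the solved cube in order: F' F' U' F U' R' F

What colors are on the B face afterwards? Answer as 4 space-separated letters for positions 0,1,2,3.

Answer: Y G G B

Derivation:
After move 1 (F'): F=GGGG U=WWRR R=YRYR D=OOYY L=OWOW
After move 2 (F'): F=GGGG U=WWYY R=OROR D=WWYY L=OROR
After move 3 (U'): U=WYWY F=ORGG R=GGOR B=ORBB L=BBOR
After move 4 (F): F=GOGR U=WYRB R=WGYR D=OGYY L=BWOW
After move 5 (U'): U=YBWR F=BWGR R=GOYR B=WGBB L=OROW
After move 6 (R'): R=ORGY U=YBWW F=BBGR D=OWYR B=YGGB
After move 7 (F): F=GBRB U=YBWR R=WRWY D=GOYR L=OOOW
Query: B face = YGGB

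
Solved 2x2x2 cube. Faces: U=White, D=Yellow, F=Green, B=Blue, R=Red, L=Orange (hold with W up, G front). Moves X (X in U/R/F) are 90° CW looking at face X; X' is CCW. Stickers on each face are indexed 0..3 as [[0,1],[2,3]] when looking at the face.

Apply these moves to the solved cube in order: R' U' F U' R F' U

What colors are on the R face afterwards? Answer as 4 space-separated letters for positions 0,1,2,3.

Answer: O W R O

Derivation:
After move 1 (R'): R=RRRR U=WBWB F=GWGW D=YGYG B=YBYB
After move 2 (U'): U=BBWW F=OOGW R=GWRR B=RRYB L=YBOO
After move 3 (F): F=GOWO U=BBOB R=WWWR D=RGYG L=YYOG
After move 4 (U'): U=BBBO F=YYWO R=GOWR B=WWYB L=RROG
After move 5 (R): R=WGRO U=BYBO F=YGWG D=RYYW B=OWBB
After move 6 (F'): F=GGYW U=BYWR R=YGRO D=RGYW L=ROOB
After move 7 (U): U=WBRY F=YGYW R=OWRO B=ROBB L=GGOB
Query: R face = OWRO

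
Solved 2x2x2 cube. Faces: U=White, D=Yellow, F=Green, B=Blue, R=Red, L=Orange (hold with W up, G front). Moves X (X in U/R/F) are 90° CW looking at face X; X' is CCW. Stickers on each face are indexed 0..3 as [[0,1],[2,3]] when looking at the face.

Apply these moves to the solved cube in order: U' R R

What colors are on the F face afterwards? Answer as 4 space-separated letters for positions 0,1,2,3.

Answer: O B G R

Derivation:
After move 1 (U'): U=WWWW F=OOGG R=GGRR B=RRBB L=BBOO
After move 2 (R): R=RGRG U=WOWG F=OYGY D=YBYR B=WRWB
After move 3 (R): R=RRGG U=WYWY F=OBGR D=YWYW B=GROB
Query: F face = OBGR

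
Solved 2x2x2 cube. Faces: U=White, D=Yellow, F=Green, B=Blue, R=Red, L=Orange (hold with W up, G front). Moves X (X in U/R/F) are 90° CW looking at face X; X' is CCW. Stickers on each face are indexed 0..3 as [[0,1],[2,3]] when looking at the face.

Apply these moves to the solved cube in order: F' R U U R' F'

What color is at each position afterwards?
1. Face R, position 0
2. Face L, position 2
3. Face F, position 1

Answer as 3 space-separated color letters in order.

After move 1 (F'): F=GGGG U=WWRR R=YRYR D=OOYY L=OWOW
After move 2 (R): R=YYRR U=WGRG F=GOGY D=OBYB B=RBWB
After move 3 (U): U=RWGG F=YYGY R=RBRR B=OWWB L=GOOW
After move 4 (U): U=GRGW F=RBGY R=OWRR B=GOWB L=YYOW
After move 5 (R'): R=WROR U=GWGG F=RRGW D=OBYY B=BOBB
After move 6 (F'): F=RWRG U=GWWO R=BROR D=YWYY L=YGOG
Query 1: R[0] = B
Query 2: L[2] = O
Query 3: F[1] = W

Answer: B O W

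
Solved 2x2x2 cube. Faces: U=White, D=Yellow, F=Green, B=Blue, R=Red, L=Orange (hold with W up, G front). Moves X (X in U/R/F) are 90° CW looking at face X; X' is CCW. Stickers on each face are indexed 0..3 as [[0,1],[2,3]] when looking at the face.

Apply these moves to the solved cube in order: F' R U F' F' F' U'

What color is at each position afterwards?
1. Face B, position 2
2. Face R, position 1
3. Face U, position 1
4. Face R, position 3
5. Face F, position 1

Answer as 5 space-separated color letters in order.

Answer: W Y O R O

Derivation:
After move 1 (F'): F=GGGG U=WWRR R=YRYR D=OOYY L=OWOW
After move 2 (R): R=YYRR U=WGRG F=GOGY D=OBYB B=RBWB
After move 3 (U): U=RWGG F=YYGY R=RBRR B=OWWB L=GOOW
After move 4 (F'): F=YYYG U=RWRR R=BBOR D=OWYB L=GGOG
After move 5 (F'): F=YGYY U=RWBO R=WBOR D=GGYB L=GROR
After move 6 (F'): F=GYYY U=RWWO R=GBGR D=RRYB L=GOOB
After move 7 (U'): U=WORW F=GOYY R=GYGR B=GBWB L=OWOB
Query 1: B[2] = W
Query 2: R[1] = Y
Query 3: U[1] = O
Query 4: R[3] = R
Query 5: F[1] = O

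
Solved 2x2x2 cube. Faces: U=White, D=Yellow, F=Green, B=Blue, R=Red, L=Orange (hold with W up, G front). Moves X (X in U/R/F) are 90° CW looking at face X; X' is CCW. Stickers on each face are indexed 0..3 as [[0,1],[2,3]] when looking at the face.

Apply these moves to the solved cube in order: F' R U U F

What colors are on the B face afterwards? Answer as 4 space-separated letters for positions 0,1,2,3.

Answer: G O W B

Derivation:
After move 1 (F'): F=GGGG U=WWRR R=YRYR D=OOYY L=OWOW
After move 2 (R): R=YYRR U=WGRG F=GOGY D=OBYB B=RBWB
After move 3 (U): U=RWGG F=YYGY R=RBRR B=OWWB L=GOOW
After move 4 (U): U=GRGW F=RBGY R=OWRR B=GOWB L=YYOW
After move 5 (F): F=GRYB U=GRWY R=GWWR D=ROYB L=YOOB
Query: B face = GOWB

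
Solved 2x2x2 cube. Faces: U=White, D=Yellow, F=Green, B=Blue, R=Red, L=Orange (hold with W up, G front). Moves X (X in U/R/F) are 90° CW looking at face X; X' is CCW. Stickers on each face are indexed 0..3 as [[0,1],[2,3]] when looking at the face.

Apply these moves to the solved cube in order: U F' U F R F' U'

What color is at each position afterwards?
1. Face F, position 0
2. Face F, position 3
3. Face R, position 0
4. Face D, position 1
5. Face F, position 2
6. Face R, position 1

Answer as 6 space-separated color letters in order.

After move 1 (U): U=WWWW F=RRGG R=BBRR B=OOBB L=GGOO
After move 2 (F'): F=RGRG U=WWBR R=YBYR D=GOYY L=GWOW
After move 3 (U): U=BWRW F=YBRG R=OOYR B=GWBB L=RGOW
After move 4 (F): F=RYGB U=BWWG R=ROWR D=YOYY L=RGOO
After move 5 (R): R=WRRO U=BYWB F=ROGY D=YBYG B=GWWB
After move 6 (F'): F=OYRG U=BYWR R=BRYO D=GOYG L=RBOW
After move 7 (U'): U=YRBW F=RBRG R=OYYO B=BRWB L=GWOW
Query 1: F[0] = R
Query 2: F[3] = G
Query 3: R[0] = O
Query 4: D[1] = O
Query 5: F[2] = R
Query 6: R[1] = Y

Answer: R G O O R Y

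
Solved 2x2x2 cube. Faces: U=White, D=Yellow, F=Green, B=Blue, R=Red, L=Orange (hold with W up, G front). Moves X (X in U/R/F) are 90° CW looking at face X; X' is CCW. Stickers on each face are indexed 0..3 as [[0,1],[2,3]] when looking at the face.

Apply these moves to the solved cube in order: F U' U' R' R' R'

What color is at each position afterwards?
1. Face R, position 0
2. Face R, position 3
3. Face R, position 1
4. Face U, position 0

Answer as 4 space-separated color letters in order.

After move 1 (F): F=GGGG U=WWOO R=WRWR D=RRYY L=OYOY
After move 2 (U'): U=WOWO F=OYGG R=GGWR B=WRBB L=BBOY
After move 3 (U'): U=OOWW F=BBGG R=OYWR B=GGBB L=WROY
After move 4 (R'): R=YROW U=OBWG F=BOGW D=RBYG B=YGRB
After move 5 (R'): R=RWYO U=ORWY F=BBGG D=ROYW B=GGBB
After move 6 (R'): R=WORY U=OBWG F=BRGY D=RBYG B=WGOB
Query 1: R[0] = W
Query 2: R[3] = Y
Query 3: R[1] = O
Query 4: U[0] = O

Answer: W Y O O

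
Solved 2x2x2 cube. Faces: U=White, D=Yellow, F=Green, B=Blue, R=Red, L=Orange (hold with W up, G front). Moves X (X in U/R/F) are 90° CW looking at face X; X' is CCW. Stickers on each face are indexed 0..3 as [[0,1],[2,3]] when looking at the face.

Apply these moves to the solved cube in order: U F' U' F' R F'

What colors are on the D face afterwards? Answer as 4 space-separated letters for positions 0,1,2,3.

Answer: B W Y Y

Derivation:
After move 1 (U): U=WWWW F=RRGG R=BBRR B=OOBB L=GGOO
After move 2 (F'): F=RGRG U=WWBR R=YBYR D=GOYY L=GWOW
After move 3 (U'): U=WRWB F=GWRG R=RGYR B=YBBB L=OOOW
After move 4 (F'): F=WGGR U=WRRY R=OGGR D=OWYY L=OBOW
After move 5 (R): R=GORG U=WGRR F=WWGY D=OBYY B=YBRB
After move 6 (F'): F=WYWG U=WGGR R=BOOG D=BWYY L=OROR
Query: D face = BWYY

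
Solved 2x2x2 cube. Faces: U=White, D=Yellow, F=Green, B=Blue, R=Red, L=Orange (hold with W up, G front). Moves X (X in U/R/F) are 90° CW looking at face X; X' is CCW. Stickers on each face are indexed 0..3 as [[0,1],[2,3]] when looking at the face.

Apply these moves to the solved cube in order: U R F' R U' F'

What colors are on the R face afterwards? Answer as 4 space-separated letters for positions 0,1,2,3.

After move 1 (U): U=WWWW F=RRGG R=BBRR B=OOBB L=GGOO
After move 2 (R): R=RBRB U=WRWG F=RYGY D=YBYO B=WOWB
After move 3 (F'): F=YYRG U=WRRR R=BBYB D=GOYO L=GGOW
After move 4 (R): R=YBBB U=WYRG F=YORO D=GWYW B=RORB
After move 5 (U'): U=YGWR F=GGRO R=YOBB B=YBRB L=ROOW
After move 6 (F'): F=GOGR U=YGYB R=WOGB D=OWYW L=RROW
Query: R face = WOGB

Answer: W O G B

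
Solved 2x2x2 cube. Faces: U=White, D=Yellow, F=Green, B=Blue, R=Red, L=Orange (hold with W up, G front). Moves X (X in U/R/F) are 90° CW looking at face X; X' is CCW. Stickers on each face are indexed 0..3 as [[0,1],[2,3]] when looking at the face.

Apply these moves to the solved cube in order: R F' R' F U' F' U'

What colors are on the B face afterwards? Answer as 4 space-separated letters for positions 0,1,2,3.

Answer: R Y O B

Derivation:
After move 1 (R): R=RRRR U=WGWG F=GYGY D=YBYB B=WBWB
After move 2 (F'): F=YYGG U=WGRR R=BRYR D=OOYB L=OGOW
After move 3 (R'): R=RRBY U=WWRW F=YGGR D=OYYG B=BBOB
After move 4 (F): F=GYRG U=WWWG R=RRWY D=BRYG L=OOOY
After move 5 (U'): U=WGWW F=OORG R=GYWY B=RROB L=BBOY
After move 6 (F'): F=OGOR U=WGGW R=RYBY D=BYYG L=BWOW
After move 7 (U'): U=GWWG F=BWOR R=OGBY B=RYOB L=RROW
Query: B face = RYOB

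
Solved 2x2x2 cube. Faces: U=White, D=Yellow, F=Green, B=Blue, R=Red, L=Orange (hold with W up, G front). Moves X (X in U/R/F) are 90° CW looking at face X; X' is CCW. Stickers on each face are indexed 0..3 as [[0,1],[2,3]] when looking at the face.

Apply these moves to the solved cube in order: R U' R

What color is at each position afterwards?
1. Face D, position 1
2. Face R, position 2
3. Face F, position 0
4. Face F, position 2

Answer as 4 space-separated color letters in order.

Answer: W R O G

Derivation:
After move 1 (R): R=RRRR U=WGWG F=GYGY D=YBYB B=WBWB
After move 2 (U'): U=GGWW F=OOGY R=GYRR B=RRWB L=WBOO
After move 3 (R): R=RGRY U=GOWY F=OBGB D=YWYR B=WRGB
Query 1: D[1] = W
Query 2: R[2] = R
Query 3: F[0] = O
Query 4: F[2] = G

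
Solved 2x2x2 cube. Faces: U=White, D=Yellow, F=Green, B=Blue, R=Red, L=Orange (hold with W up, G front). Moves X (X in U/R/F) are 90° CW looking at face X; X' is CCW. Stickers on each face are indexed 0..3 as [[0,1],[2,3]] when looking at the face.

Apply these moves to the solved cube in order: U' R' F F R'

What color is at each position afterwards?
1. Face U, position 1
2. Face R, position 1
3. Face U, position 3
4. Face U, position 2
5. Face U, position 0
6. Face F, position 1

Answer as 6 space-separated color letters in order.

Answer: Y R Y O W B

Derivation:
After move 1 (U'): U=WWWW F=OOGG R=GGRR B=RRBB L=BBOO
After move 2 (R'): R=GRGR U=WBWR F=OWGW D=YOYG B=YRYB
After move 3 (F): F=GOWW U=WBOB R=WRRR D=GGYG L=BYOO
After move 4 (F): F=WGWO U=WBOY R=ORBR D=RWYG L=BGOG
After move 5 (R'): R=RROB U=WYOY F=WBWY D=RGYO B=GRWB
Query 1: U[1] = Y
Query 2: R[1] = R
Query 3: U[3] = Y
Query 4: U[2] = O
Query 5: U[0] = W
Query 6: F[1] = B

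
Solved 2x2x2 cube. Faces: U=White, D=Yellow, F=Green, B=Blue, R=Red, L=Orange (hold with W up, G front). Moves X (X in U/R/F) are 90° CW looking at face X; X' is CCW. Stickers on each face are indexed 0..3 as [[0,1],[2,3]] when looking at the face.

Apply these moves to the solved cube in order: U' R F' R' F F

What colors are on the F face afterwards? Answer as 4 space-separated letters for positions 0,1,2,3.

Answer: R O O Y

Derivation:
After move 1 (U'): U=WWWW F=OOGG R=GGRR B=RRBB L=BBOO
After move 2 (R): R=RGRG U=WOWG F=OYGY D=YBYR B=WRWB
After move 3 (F'): F=YYOG U=WORR R=BGYG D=BOYR L=BGOW
After move 4 (R'): R=GGBY U=WWRW F=YOOR D=BYYG B=RROB
After move 5 (F): F=OYRO U=WWWG R=RGWY D=BGYG L=BBOY
After move 6 (F): F=ROOY U=WWYB R=WGGY D=WRYG L=BBOG
Query: F face = ROOY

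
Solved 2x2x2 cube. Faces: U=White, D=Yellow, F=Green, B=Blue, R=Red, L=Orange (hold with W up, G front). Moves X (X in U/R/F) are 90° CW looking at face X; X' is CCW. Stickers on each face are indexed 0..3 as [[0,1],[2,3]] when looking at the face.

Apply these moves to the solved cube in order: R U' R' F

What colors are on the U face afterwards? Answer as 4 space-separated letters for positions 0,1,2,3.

After move 1 (R): R=RRRR U=WGWG F=GYGY D=YBYB B=WBWB
After move 2 (U'): U=GGWW F=OOGY R=GYRR B=RRWB L=WBOO
After move 3 (R'): R=YRGR U=GWWR F=OGGW D=YOYY B=BRBB
After move 4 (F): F=GOWG U=GWOB R=WRRR D=GYYY L=WYOO
Query: U face = GWOB

Answer: G W O B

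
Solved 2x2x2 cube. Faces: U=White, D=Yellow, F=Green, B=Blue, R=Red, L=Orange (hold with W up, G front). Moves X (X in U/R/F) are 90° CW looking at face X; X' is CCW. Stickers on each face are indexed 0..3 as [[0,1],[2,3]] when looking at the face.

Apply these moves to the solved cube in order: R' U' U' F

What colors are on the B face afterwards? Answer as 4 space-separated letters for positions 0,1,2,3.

After move 1 (R'): R=RRRR U=WBWB F=GWGW D=YGYG B=YBYB
After move 2 (U'): U=BBWW F=OOGW R=GWRR B=RRYB L=YBOO
After move 3 (U'): U=BWBW F=YBGW R=OORR B=GWYB L=RROO
After move 4 (F): F=GYWB U=BWOR R=BOWR D=ROYG L=RYOG
Query: B face = GWYB

Answer: G W Y B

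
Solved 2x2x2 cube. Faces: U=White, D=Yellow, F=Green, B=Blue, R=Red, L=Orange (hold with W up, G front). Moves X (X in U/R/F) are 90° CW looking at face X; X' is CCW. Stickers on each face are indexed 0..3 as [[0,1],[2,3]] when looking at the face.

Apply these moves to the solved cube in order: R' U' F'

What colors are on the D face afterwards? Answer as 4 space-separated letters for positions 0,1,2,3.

After move 1 (R'): R=RRRR U=WBWB F=GWGW D=YGYG B=YBYB
After move 2 (U'): U=BBWW F=OOGW R=GWRR B=RRYB L=YBOO
After move 3 (F'): F=OWOG U=BBGR R=GWYR D=BOYG L=YWOW
Query: D face = BOYG

Answer: B O Y G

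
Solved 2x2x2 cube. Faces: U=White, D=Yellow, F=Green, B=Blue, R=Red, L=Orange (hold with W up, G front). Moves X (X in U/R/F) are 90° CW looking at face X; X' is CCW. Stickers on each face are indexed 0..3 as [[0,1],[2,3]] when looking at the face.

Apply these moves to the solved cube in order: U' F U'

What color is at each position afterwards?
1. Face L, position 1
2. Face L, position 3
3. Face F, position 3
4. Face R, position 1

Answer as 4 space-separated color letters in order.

After move 1 (U'): U=WWWW F=OOGG R=GGRR B=RRBB L=BBOO
After move 2 (F): F=GOGO U=WWOB R=WGWR D=RGYY L=BYOY
After move 3 (U'): U=WBWO F=BYGO R=GOWR B=WGBB L=RROY
Query 1: L[1] = R
Query 2: L[3] = Y
Query 3: F[3] = O
Query 4: R[1] = O

Answer: R Y O O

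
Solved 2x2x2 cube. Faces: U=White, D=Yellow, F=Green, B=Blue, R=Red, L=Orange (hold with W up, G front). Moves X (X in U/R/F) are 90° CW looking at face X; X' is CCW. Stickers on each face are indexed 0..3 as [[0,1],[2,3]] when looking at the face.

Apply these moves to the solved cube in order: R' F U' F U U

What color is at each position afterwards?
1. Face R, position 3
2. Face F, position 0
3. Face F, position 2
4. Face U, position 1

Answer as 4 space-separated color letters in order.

After move 1 (R'): R=RRRR U=WBWB F=GWGW D=YGYG B=YBYB
After move 2 (F): F=GGWW U=WBOO R=WRBR D=RRYG L=OYOG
After move 3 (U'): U=BOWO F=OYWW R=GGBR B=WRYB L=YBOG
After move 4 (F): F=WOWY U=BOGB R=WGOR D=BGYG L=YROR
After move 5 (U): U=GBBO F=WGWY R=WROR B=YRYB L=WOOR
After move 6 (U): U=BGOB F=WRWY R=YROR B=WOYB L=WGOR
Query 1: R[3] = R
Query 2: F[0] = W
Query 3: F[2] = W
Query 4: U[1] = G

Answer: R W W G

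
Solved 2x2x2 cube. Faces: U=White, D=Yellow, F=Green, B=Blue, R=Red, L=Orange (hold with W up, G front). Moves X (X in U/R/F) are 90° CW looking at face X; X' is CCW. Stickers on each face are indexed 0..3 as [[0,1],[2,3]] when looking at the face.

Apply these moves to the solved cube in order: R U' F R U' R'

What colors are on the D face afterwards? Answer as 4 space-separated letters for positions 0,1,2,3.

After move 1 (R): R=RRRR U=WGWG F=GYGY D=YBYB B=WBWB
After move 2 (U'): U=GGWW F=OOGY R=GYRR B=RRWB L=WBOO
After move 3 (F): F=GOYO U=GGOB R=WYWR D=RGYB L=WYOB
After move 4 (R): R=WWRY U=GOOO F=GGYB D=RWYR B=BRGB
After move 5 (U'): U=OOGO F=WYYB R=GGRY B=WWGB L=BROB
After move 6 (R'): R=GYGR U=OGGW F=WOYO D=RYYB B=RWWB
Query: D face = RYYB

Answer: R Y Y B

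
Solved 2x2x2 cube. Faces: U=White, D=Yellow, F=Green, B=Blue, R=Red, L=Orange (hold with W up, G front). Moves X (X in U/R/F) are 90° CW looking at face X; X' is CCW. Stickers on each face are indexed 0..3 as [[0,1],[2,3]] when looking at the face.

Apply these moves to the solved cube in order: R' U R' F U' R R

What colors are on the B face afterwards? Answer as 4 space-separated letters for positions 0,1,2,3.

Answer: W R Y B

Derivation:
After move 1 (R'): R=RRRR U=WBWB F=GWGW D=YGYG B=YBYB
After move 2 (U): U=WWBB F=RRGW R=YBRR B=OOYB L=GWOO
After move 3 (R'): R=BRYR U=WYBO F=RWGB D=YRYW B=GOGB
After move 4 (F): F=GRBW U=WYOW R=BROR D=YBYW L=GYOR
After move 5 (U'): U=YWWO F=GYBW R=GROR B=BRGB L=GOOR
After move 6 (R): R=OGRR U=YYWW F=GBBW D=YGYB B=ORWB
After move 7 (R): R=RORG U=YBWW F=GGBB D=YWYO B=WRYB
Query: B face = WRYB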